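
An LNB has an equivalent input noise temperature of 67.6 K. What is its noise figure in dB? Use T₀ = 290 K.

F = 1 + T_e/T₀ = 1 + 67.6/290 = 1.2331
NF = 10 log₁₀(1.2331) = 0.910 dB

0.910 dB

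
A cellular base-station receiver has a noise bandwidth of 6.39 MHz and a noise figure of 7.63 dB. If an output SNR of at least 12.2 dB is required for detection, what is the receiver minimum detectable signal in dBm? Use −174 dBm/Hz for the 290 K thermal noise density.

Sensitivity = −174 + 10 log₁₀(B) + NF + SNR_min
= −174 + 68.06 + 7.63 + 12.2
= −86.11 dBm → −86.1 dBm

−86.1 dBm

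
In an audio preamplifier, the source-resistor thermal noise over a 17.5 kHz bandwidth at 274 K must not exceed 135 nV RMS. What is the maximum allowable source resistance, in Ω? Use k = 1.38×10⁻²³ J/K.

Johnson–Nyquist: V_n = √(4kTRB) ⇒ R = V_n² / (4kTB)
4kTB = 4 × 1.38×10⁻²³ × 274 × 1.75×10⁴ = 2.65×10⁻¹⁶
R = (1.35×10⁻⁷)² / 2.65×10⁻¹⁶ = 6.89×10¹ Ω = 68.9 Ω

68.9 Ω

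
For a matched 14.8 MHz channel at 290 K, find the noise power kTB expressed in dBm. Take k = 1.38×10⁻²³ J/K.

P_n = kTB = 1.38×10⁻²³ × 290 × 1.48×10⁷ = 5.92×10⁻¹⁴ W
In dBm: 10 log₁₀(5.92×10⁻¹⁴ / 10⁻³) = −102.3 dBm

−102.3 dBm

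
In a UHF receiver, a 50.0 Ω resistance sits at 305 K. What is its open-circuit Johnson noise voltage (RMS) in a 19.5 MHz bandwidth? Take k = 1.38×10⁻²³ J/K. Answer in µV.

V_n = √(4kTRB)
4kTRB = 4 × 1.38×10⁻²³ × 305 × 5.00×10¹ × 1.95×10⁷ = 1.64×10⁻¹¹ V²
V_n = √(1.64×10⁻¹¹) = 4.05×10⁻⁶ V = 4.05 µV

4.05 µV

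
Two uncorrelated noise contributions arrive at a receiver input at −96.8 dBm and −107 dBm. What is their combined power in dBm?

Convert to linear, add, convert back:
P₁ = 2.09×10⁻¹³ W, P₂ = 2.00×10⁻¹⁴ W
P_tot = 2.29×10⁻¹³ W → 10 log₁₀(P_tot / 10⁻³) = −96.4 dBm

−96.4 dBm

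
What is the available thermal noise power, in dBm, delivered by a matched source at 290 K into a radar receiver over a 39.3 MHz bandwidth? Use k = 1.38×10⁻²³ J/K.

−98.0 dBm

P_n = kTB = 1.38×10⁻²³ × 290 × 3.93×10⁷ = 1.57×10⁻¹³ W
In dBm: 10 log₁₀(1.57×10⁻¹³ / 10⁻³) = −98.0 dBm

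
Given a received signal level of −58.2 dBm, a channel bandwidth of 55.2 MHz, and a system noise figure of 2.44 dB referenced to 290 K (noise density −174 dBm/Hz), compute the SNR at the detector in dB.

Noise floor: N = −174 + 10 log₁₀(B) + NF
10 log₁₀(5.52×10⁷) = 77.42 dB
N = −174 + 77.42 + 2.44 = −94.14 dBm
SNR = P_sig − N = −58.2 − (−94.14) = 35.94 dB → 35.9 dB

35.9 dB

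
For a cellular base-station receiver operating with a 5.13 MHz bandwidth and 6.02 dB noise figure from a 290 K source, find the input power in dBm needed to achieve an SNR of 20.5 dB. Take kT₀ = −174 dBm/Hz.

Sensitivity = −174 + 10 log₁₀(B) + NF + SNR_min
= −174 + 67.1 + 6.02 + 20.5
= −80.38 dBm → −80.4 dBm

−80.4 dBm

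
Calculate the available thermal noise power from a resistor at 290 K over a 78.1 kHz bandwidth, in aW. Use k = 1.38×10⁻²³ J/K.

P_n = kTB = 1.38×10⁻²³ × 290 × 7.81×10⁴ = 3.13×10⁻¹⁶ W = 313 aW

313 aW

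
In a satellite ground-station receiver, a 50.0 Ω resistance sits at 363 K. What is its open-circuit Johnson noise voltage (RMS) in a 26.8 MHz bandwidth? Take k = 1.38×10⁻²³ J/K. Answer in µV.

V_n = √(4kTRB)
4kTRB = 4 × 1.38×10⁻²³ × 363 × 5.00×10¹ × 2.68×10⁷ = 2.69×10⁻¹¹ V²
V_n = √(2.69×10⁻¹¹) = 5.18×10⁻⁶ V = 5.18 µV

5.18 µV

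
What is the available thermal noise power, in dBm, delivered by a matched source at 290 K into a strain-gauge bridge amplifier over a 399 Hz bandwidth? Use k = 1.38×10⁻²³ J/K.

P_n = kTB = 1.38×10⁻²³ × 290 × 3.99×10² = 1.60×10⁻¹⁸ W
In dBm: 10 log₁₀(1.60×10⁻¹⁸ / 10⁻³) = −148.0 dBm

−148.0 dBm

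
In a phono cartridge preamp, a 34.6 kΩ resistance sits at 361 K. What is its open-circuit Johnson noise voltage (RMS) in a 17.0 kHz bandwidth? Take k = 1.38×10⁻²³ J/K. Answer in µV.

3.42 µV

V_n = √(4kTRB)
4kTRB = 4 × 1.38×10⁻²³ × 361 × 3.46×10⁴ × 1.70×10⁴ = 1.17×10⁻¹¹ V²
V_n = √(1.17×10⁻¹¹) = 3.42×10⁻⁶ V = 3.42 µV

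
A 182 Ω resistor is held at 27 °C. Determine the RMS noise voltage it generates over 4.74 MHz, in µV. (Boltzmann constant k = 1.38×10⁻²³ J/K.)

T = 27 °C + 273.15 = 300.15 K
V_n = √(4kTRB)
4kTRB = 4 × 1.38×10⁻²³ × 300.15 × 1.82×10² × 4.74×10⁶ = 1.43×10⁻¹¹ V²
V_n = √(1.43×10⁻¹¹) = 3.78×10⁻⁶ V = 3.78 µV

3.78 µV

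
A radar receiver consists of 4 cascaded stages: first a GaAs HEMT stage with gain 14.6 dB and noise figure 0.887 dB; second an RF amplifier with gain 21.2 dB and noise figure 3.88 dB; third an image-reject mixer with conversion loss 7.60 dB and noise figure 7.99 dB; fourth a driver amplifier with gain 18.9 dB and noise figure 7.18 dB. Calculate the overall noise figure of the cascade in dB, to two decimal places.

1.09 dB

Convert to linear (a loss of L dB is a gain of −L dB): F_i = 10^(NF_i/10), G_i = 10^(G_i,dB/10)
  Stage 1: F_1 = 10^(0.887/10) = 1.227, G_1 = 10^(14.6/10) = 28.84
  Stage 2: F_2 = 10^(3.88/10) = 2.443, G_2 = 10^(21.2/10) = 131.8
  Stage 3: F_3 = 10^(7.99/10) = 6.295, G_3 = 10^(−7.60/10) = 0.1738
  Stage 4: F_4 = 10^(7.18/10) = 5.224, G_4 = 10^(18.9/10) = 77.62
Friis cascade:
  F = 1.227 + (2.443 − 1)/28.84 + (6.295 − 1)/3802 + (5.224 − 1)/660.7 = 1.284
NF = 10 log₁₀(1.284) = 1.09 dB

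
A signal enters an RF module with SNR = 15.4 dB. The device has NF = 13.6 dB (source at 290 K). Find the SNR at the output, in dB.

1.8 dB

By definition F = SNR_in/SNR_out, so in dB: SNR_out = SNR_in − NF
SNR_out = 15.4 − 13.6 = 1.8 dB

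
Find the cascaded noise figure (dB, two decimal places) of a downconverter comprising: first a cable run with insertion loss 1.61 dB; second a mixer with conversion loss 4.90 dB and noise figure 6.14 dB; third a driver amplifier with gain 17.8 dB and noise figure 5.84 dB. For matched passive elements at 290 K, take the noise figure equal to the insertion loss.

Convert to linear (a loss of L dB is a gain of −L dB): F_i = 10^(NF_i/10), G_i = 10^(G_i,dB/10)
  Stage 1: F_1 = 10^(1.61/10) = 1.449, G_1 = 10^(−1.61/10) = 0.6902
  Stage 2: F_2 = 10^(6.14/10) = 4.111, G_2 = 10^(−4.90/10) = 0.3236
  Stage 3: F_3 = 10^(5.84/10) = 3.837, G_3 = 10^(17.8/10) = 60.26
Friis cascade:
  F = 1.449 + (4.111 − 1)/0.6902 + (3.837 − 1)/0.2234 = 18.66
NF = 10 log₁₀(18.66) = 12.71 dB

12.71 dB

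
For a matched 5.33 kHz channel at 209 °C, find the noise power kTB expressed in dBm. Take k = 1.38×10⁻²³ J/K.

T = 209 °C + 273.15 = 482.15 K
P_n = kTB = 1.38×10⁻²³ × 482.15 × 5.33×10³ = 3.55×10⁻¹⁷ W
In dBm: 10 log₁₀(3.55×10⁻¹⁷ / 10⁻³) = −134.5 dBm

−134.5 dBm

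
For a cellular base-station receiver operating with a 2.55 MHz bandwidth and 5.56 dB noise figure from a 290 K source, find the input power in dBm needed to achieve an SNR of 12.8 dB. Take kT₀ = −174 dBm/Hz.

Sensitivity = −174 + 10 log₁₀(B) + NF + SNR_min
= −174 + 64.07 + 5.56 + 12.8
= −91.57 dBm → −91.6 dBm

−91.6 dBm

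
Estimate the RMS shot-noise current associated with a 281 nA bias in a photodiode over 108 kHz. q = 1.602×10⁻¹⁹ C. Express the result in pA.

I_n = √(2qI·B)
2qI·B = 2 × 1.602×10⁻¹⁹ × 2.81×10⁻⁷ × 1.08×10⁵ = 9.72×10⁻²¹ A²
I_n = √(9.72×10⁻²¹) = 9.86×10⁻¹¹ A = 98.6 pA

98.6 pA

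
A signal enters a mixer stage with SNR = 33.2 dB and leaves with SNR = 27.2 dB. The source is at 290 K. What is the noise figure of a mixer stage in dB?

6.0 dB

NF (dB) = SNR_in(dB) − SNR_out(dB) when the source is at T₀
NF = 33.2 − 27.2 = 6.0 dB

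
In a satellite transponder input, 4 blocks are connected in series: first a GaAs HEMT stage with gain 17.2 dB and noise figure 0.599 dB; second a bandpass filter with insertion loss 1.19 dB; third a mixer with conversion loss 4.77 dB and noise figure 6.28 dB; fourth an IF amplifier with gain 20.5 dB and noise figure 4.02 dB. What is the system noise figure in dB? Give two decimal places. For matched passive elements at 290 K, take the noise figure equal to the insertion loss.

1.30 dB

Convert to linear (a loss of L dB is a gain of −L dB): F_i = 10^(NF_i/10), G_i = 10^(G_i,dB/10)
  Stage 1: F_1 = 10^(0.599/10) = 1.148, G_1 = 10^(17.2/10) = 52.48
  Stage 2: F_2 = 10^(1.19/10) = 1.315, G_2 = 10^(−1.19/10) = 0.7603
  Stage 3: F_3 = 10^(6.28/10) = 4.246, G_3 = 10^(−4.77/10) = 0.3334
  Stage 4: F_4 = 10^(4.02/10) = 2.523, G_4 = 10^(20.5/10) = 112.2
Friis cascade:
  F = 1.148 + (1.315 − 1)/52.48 + (4.246 − 1)/39.90 + (2.523 − 1)/13.30 = 1.350
NF = 10 log₁₀(1.350) = 1.30 dB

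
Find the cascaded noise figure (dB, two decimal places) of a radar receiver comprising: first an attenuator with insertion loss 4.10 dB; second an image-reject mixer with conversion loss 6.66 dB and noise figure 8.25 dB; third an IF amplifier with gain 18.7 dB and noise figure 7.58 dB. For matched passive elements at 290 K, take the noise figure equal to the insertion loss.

18.66 dB

Convert to linear (a loss of L dB is a gain of −L dB): F_i = 10^(NF_i/10), G_i = 10^(G_i,dB/10)
  Stage 1: F_1 = 10^(4.10/10) = 2.570, G_1 = 10^(−4.10/10) = 0.3890
  Stage 2: F_2 = 10^(8.25/10) = 6.683, G_2 = 10^(−6.66/10) = 0.2158
  Stage 3: F_3 = 10^(7.58/10) = 5.728, G_3 = 10^(18.7/10) = 74.13
Friis cascade:
  F = 2.570 + (6.683 − 1)/0.3890 + (5.728 − 1)/0.08395 = 73.50
NF = 10 log₁₀(73.50) = 18.66 dB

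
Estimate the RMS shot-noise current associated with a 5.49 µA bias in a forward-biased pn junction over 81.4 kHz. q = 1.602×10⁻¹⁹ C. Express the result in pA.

378 pA

I_n = √(2qI·B)
2qI·B = 2 × 1.602×10⁻¹⁹ × 5.49×10⁻⁶ × 8.14×10⁴ = 1.43×10⁻¹⁹ A²
I_n = √(1.43×10⁻¹⁹) = 3.78×10⁻¹⁰ A = 378 pA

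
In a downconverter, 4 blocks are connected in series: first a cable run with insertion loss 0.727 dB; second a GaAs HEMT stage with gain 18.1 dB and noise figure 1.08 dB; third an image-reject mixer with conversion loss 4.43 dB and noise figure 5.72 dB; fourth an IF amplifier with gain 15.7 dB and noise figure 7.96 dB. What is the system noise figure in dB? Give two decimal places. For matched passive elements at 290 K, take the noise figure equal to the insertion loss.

Convert to linear (a loss of L dB is a gain of −L dB): F_i = 10^(NF_i/10), G_i = 10^(G_i,dB/10)
  Stage 1: F_1 = 10^(0.727/10) = 1.182, G_1 = 10^(−0.727/10) = 0.8459
  Stage 2: F_2 = 10^(1.08/10) = 1.282, G_2 = 10^(18.1/10) = 64.57
  Stage 3: F_3 = 10^(5.72/10) = 3.733, G_3 = 10^(−4.43/10) = 0.3606
  Stage 4: F_4 = 10^(7.96/10) = 6.252, G_4 = 10^(15.7/10) = 37.15
Friis cascade:
  F = 1.182 + (1.282 − 1)/0.8459 + (3.733 − 1)/54.61 + (6.252 − 1)/19.69 = 1.833
NF = 10 log₁₀(1.833) = 2.63 dB

2.63 dB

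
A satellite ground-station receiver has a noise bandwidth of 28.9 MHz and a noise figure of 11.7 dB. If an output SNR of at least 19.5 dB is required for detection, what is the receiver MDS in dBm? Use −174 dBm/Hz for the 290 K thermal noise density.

−68.2 dBm

Sensitivity = −174 + 10 log₁₀(B) + NF + SNR_min
= −174 + 74.61 + 11.7 + 19.5
= −68.19 dBm → −68.2 dBm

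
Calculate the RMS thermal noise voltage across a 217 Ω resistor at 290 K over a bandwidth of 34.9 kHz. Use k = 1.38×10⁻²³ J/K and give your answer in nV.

348 nV

V_n = √(4kTRB)
4kTRB = 4 × 1.38×10⁻²³ × 290 × 2.17×10² × 3.49×10⁴ = 1.21×10⁻¹³ V²
V_n = √(1.21×10⁻¹³) = 3.48×10⁻⁷ V = 348 nV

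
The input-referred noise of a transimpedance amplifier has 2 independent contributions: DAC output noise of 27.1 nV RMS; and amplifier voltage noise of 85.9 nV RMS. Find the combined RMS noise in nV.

Uncorrelated sources add in power (mean-square): V_tot = √(ΣV_i²)
V_tot = √[(2.71×10⁻⁸)² + (8.59×10⁻⁸)²] = 9.01×10⁻⁸ V = 90.1 nV

90.1 nV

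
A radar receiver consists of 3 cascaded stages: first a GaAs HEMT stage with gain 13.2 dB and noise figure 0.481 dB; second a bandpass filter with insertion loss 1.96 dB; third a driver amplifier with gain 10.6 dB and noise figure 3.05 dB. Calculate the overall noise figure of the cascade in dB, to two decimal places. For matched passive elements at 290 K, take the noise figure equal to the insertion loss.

0.87 dB

Convert to linear (a loss of L dB is a gain of −L dB): F_i = 10^(NF_i/10), G_i = 10^(G_i,dB/10)
  Stage 1: F_1 = 10^(0.481/10) = 1.117, G_1 = 10^(13.2/10) = 20.89
  Stage 2: F_2 = 10^(1.96/10) = 1.570, G_2 = 10^(−1.96/10) = 0.6368
  Stage 3: F_3 = 10^(3.05/10) = 2.018, G_3 = 10^(10.6/10) = 11.48
Friis cascade:
  F = 1.117 + (1.570 − 1)/20.89 + (2.018 − 1)/13.30 = 1.221
NF = 10 log₁₀(1.221) = 0.87 dB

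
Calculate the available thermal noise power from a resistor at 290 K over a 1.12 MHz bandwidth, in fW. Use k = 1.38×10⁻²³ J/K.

P_n = kTB = 1.38×10⁻²³ × 290 × 1.12×10⁶ = 4.48×10⁻¹⁵ W = 4.48 fW

4.48 fW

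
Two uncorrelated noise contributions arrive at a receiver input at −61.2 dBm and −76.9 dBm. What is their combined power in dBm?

−61.1 dBm

Convert to linear, add, convert back:
P₁ = 7.59×10⁻¹⁰ W, P₂ = 2.04×10⁻¹¹ W
P_tot = 7.79×10⁻¹⁰ W → 10 log₁₀(P_tot / 10⁻³) = −61.1 dBm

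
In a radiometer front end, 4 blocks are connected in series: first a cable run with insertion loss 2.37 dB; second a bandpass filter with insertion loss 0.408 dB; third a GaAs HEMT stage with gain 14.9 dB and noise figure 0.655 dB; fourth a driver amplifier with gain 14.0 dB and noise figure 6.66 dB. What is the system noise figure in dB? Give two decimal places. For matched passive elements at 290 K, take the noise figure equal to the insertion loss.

3.85 dB

Convert to linear (a loss of L dB is a gain of −L dB): F_i = 10^(NF_i/10), G_i = 10^(G_i,dB/10)
  Stage 1: F_1 = 10^(2.37/10) = 1.726, G_1 = 10^(−2.37/10) = 0.5794
  Stage 2: F_2 = 10^(0.408/10) = 1.098, G_2 = 10^(−0.408/10) = 0.9103
  Stage 3: F_3 = 10^(0.655/10) = 1.163, G_3 = 10^(14.9/10) = 30.90
  Stage 4: F_4 = 10^(6.66/10) = 4.634, G_4 = 10^(14.0/10) = 25.12
Friis cascade:
  F = 1.726 + (1.098 − 1)/0.5794 + (1.163 − 1)/0.5275 + (4.634 − 1)/16.30 = 2.427
NF = 10 log₁₀(2.427) = 3.85 dB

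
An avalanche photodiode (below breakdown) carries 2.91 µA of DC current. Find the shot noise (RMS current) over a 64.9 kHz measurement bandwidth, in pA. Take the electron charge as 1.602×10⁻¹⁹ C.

I_n = √(2qI·B)
2qI·B = 2 × 1.602×10⁻¹⁹ × 2.91×10⁻⁶ × 6.49×10⁴ = 6.05×10⁻²⁰ A²
I_n = √(6.05×10⁻²⁰) = 2.46×10⁻¹⁰ A = 246 pA

246 pA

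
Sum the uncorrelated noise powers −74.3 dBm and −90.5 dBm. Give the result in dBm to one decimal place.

−74.2 dBm

Convert to linear, add, convert back:
P₁ = 3.72×10⁻¹¹ W, P₂ = 8.91×10⁻¹³ W
P_tot = 3.80×10⁻¹¹ W → 10 log₁₀(P_tot / 10⁻³) = −74.2 dBm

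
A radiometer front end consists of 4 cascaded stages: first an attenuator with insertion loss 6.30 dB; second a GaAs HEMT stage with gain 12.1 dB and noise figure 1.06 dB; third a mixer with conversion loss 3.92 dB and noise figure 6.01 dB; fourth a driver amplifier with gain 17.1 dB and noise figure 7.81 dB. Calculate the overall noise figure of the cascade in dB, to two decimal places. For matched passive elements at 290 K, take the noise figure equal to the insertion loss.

Convert to linear (a loss of L dB is a gain of −L dB): F_i = 10^(NF_i/10), G_i = 10^(G_i,dB/10)
  Stage 1: F_1 = 10^(6.30/10) = 4.266, G_1 = 10^(−6.30/10) = 0.2344
  Stage 2: F_2 = 10^(1.06/10) = 1.276, G_2 = 10^(12.1/10) = 16.22
  Stage 3: F_3 = 10^(6.01/10) = 3.990, G_3 = 10^(−3.92/10) = 0.4055
  Stage 4: F_4 = 10^(7.81/10) = 6.039, G_4 = 10^(17.1/10) = 51.29
Friis cascade:
  F = 4.266 + (1.276 − 1)/0.2344 + (3.990 − 1)/3.802 + (6.039 − 1)/1.542 = 9.500
NF = 10 log₁₀(9.500) = 9.78 dB

9.78 dB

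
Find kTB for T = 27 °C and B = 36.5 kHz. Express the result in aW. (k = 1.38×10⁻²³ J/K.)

151 aW

T = 27 °C + 273.15 = 300.15 K
P_n = kTB = 1.38×10⁻²³ × 300.15 × 3.65×10⁴ = 1.51×10⁻¹⁶ W = 151 aW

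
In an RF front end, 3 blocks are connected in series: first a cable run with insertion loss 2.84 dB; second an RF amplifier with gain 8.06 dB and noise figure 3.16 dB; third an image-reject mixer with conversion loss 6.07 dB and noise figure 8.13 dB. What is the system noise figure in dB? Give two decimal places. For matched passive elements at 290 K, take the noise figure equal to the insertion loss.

7.51 dB

Convert to linear (a loss of L dB is a gain of −L dB): F_i = 10^(NF_i/10), G_i = 10^(G_i,dB/10)
  Stage 1: F_1 = 10^(2.84/10) = 1.923, G_1 = 10^(−2.84/10) = 0.5200
  Stage 2: F_2 = 10^(3.16/10) = 2.070, G_2 = 10^(8.06/10) = 6.397
  Stage 3: F_3 = 10^(8.13/10) = 6.501, G_3 = 10^(−6.07/10) = 0.2472
Friis cascade:
  F = 1.923 + (2.070 − 1)/0.5200 + (6.501 − 1)/3.327 = 5.635
NF = 10 log₁₀(5.635) = 7.51 dB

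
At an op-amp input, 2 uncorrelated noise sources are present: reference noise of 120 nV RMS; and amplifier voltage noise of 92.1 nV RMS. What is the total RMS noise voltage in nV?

151 nV

Uncorrelated sources add in power (mean-square): V_tot = √(ΣV_i²)
V_tot = √[(1.20×10⁻⁷)² + (9.21×10⁻⁸)²] = 1.51×10⁻⁷ V = 151 nV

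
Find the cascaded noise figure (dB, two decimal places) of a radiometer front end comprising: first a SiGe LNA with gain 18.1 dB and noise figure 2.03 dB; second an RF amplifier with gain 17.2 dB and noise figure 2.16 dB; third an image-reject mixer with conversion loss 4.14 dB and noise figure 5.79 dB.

Convert to linear (a loss of L dB is a gain of −L dB): F_i = 10^(NF_i/10), G_i = 10^(G_i,dB/10)
  Stage 1: F_1 = 10^(2.03/10) = 1.596, G_1 = 10^(18.1/10) = 64.57
  Stage 2: F_2 = 10^(2.16/10) = 1.644, G_2 = 10^(17.2/10) = 52.48
  Stage 3: F_3 = 10^(5.79/10) = 3.793, G_3 = 10^(−4.14/10) = 0.3855
Friis cascade:
  F = 1.596 + (1.644 − 1)/64.57 + (3.793 − 1)/3388 = 1.607
NF = 10 log₁₀(1.607) = 2.06 dB

2.06 dB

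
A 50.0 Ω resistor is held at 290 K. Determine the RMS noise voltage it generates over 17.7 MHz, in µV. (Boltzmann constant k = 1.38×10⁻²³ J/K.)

V_n = √(4kTRB)
4kTRB = 4 × 1.38×10⁻²³ × 290 × 5.00×10¹ × 1.77×10⁷ = 1.42×10⁻¹¹ V²
V_n = √(1.42×10⁻¹¹) = 3.76×10⁻⁶ V = 3.76 µV

3.76 µV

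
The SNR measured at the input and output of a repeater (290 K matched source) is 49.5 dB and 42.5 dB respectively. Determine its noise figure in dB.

NF (dB) = SNR_in(dB) − SNR_out(dB) when the source is at T₀
NF = 49.5 − 42.5 = 7.0 dB

7.0 dB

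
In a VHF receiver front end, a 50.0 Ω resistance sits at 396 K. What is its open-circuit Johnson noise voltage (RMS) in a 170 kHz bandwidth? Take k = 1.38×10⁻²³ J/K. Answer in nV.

V_n = √(4kTRB)
4kTRB = 4 × 1.38×10⁻²³ × 396 × 5.00×10¹ × 1.70×10⁵ = 1.86×10⁻¹³ V²
V_n = √(1.86×10⁻¹³) = 4.31×10⁻⁷ V = 431 nV

431 nV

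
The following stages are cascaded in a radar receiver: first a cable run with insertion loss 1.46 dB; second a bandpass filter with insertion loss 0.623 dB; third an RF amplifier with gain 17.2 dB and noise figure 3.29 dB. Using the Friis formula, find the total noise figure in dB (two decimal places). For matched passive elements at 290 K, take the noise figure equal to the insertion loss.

Convert to linear (a loss of L dB is a gain of −L dB): F_i = 10^(NF_i/10), G_i = 10^(G_i,dB/10)
  Stage 1: F_1 = 10^(1.46/10) = 1.400, G_1 = 10^(−1.46/10) = 0.7145
  Stage 2: F_2 = 10^(0.623/10) = 1.154, G_2 = 10^(−0.623/10) = 0.8664
  Stage 3: F_3 = 10^(3.29/10) = 2.133, G_3 = 10^(17.2/10) = 52.48
Friis cascade:
  F = 1.400 + (1.154 − 1)/0.7145 + (2.133 − 1)/0.6190 = 3.446
NF = 10 log₁₀(3.446) = 5.37 dB

5.37 dB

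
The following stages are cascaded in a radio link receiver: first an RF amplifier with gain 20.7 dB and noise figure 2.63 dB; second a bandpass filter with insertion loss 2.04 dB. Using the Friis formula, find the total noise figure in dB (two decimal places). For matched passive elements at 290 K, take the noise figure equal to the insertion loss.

Convert to linear (a loss of L dB is a gain of −L dB): F_i = 10^(NF_i/10), G_i = 10^(G_i,dB/10)
  Stage 1: F_1 = 10^(2.63/10) = 1.832, G_1 = 10^(20.7/10) = 117.5
  Stage 2: F_2 = 10^(2.04/10) = 1.600, G_2 = 10^(−2.04/10) = 0.6252
Friis cascade:
  F = 1.832 + (1.600 − 1)/117.5 = 1.837
NF = 10 log₁₀(1.837) = 2.64 dB

2.64 dB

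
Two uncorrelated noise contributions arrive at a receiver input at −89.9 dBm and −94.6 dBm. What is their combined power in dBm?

Convert to linear, add, convert back:
P₁ = 1.02×10⁻¹² W, P₂ = 3.47×10⁻¹³ W
P_tot = 1.37×10⁻¹² W → 10 log₁₀(P_tot / 10⁻³) = −88.6 dBm

−88.6 dBm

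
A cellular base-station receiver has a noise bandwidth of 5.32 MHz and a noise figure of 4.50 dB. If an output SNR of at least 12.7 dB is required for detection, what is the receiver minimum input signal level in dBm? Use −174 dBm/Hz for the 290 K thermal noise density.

Sensitivity = −174 + 10 log₁₀(B) + NF + SNR_min
= −174 + 67.26 + 4.50 + 12.7
= −89.54 dBm → −89.5 dBm

−89.5 dBm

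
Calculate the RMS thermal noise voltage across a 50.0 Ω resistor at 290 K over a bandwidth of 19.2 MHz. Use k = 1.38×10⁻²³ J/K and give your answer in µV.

V_n = √(4kTRB)
4kTRB = 4 × 1.38×10⁻²³ × 290 × 5.00×10¹ × 1.92×10⁷ = 1.54×10⁻¹¹ V²
V_n = √(1.54×10⁻¹¹) = 3.92×10⁻⁶ V = 3.92 µV

3.92 µV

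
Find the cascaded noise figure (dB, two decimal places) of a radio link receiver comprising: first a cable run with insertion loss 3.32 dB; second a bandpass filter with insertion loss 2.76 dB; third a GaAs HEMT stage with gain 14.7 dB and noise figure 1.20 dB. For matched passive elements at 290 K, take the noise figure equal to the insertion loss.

7.28 dB

Convert to linear (a loss of L dB is a gain of −L dB): F_i = 10^(NF_i/10), G_i = 10^(G_i,dB/10)
  Stage 1: F_1 = 10^(3.32/10) = 2.148, G_1 = 10^(−3.32/10) = 0.4656
  Stage 2: F_2 = 10^(2.76/10) = 1.888, G_2 = 10^(−2.76/10) = 0.5297
  Stage 3: F_3 = 10^(1.20/10) = 1.318, G_3 = 10^(14.7/10) = 29.51
Friis cascade:
  F = 2.148 + (1.888 − 1)/0.4656 + (1.318 − 1)/0.2466 = 5.346
NF = 10 log₁₀(5.346) = 7.28 dB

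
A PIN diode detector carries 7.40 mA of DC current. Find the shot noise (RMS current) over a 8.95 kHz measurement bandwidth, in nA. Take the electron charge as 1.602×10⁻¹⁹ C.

I_n = √(2qI·B)
2qI·B = 2 × 1.602×10⁻¹⁹ × 7.40×10⁻³ × 8.95×10³ = 2.12×10⁻¹⁷ A²
I_n = √(2.12×10⁻¹⁷) = 4.61×10⁻⁹ A = 4.61 nA

4.61 nA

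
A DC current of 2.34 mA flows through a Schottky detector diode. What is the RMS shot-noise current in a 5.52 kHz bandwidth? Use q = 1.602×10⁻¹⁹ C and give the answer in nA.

2.03 nA

I_n = √(2qI·B)
2qI·B = 2 × 1.602×10⁻¹⁹ × 2.34×10⁻³ × 5.52×10³ = 4.14×10⁻¹⁸ A²
I_n = √(4.14×10⁻¹⁸) = 2.03×10⁻⁹ A = 2.03 nA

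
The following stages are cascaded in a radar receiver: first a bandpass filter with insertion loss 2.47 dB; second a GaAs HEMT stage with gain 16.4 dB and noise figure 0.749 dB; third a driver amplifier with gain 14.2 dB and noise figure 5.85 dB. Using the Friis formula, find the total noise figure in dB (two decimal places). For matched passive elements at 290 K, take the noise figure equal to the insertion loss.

Convert to linear (a loss of L dB is a gain of −L dB): F_i = 10^(NF_i/10), G_i = 10^(G_i,dB/10)
  Stage 1: F_1 = 10^(2.47/10) = 1.766, G_1 = 10^(−2.47/10) = 0.5662
  Stage 2: F_2 = 10^(0.749/10) = 1.188, G_2 = 10^(16.4/10) = 43.65
  Stage 3: F_3 = 10^(5.85/10) = 3.846, G_3 = 10^(14.2/10) = 26.30
Friis cascade:
  F = 1.766 + (1.188 − 1)/0.5662 + (3.846 − 1)/24.72 = 2.214
NF = 10 log₁₀(2.214) = 3.45 dB

3.45 dB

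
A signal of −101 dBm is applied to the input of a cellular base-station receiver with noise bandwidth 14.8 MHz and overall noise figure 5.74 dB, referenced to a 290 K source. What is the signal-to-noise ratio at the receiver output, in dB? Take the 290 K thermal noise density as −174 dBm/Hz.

Noise floor: N = −174 + 10 log₁₀(B) + NF
10 log₁₀(1.48×10⁷) = 71.7 dB
N = −174 + 71.7 + 5.74 = −96.56 dBm
SNR = P_sig − N = −101 − (−96.56) = −4.44 dB → −4.4 dB

−4.4 dB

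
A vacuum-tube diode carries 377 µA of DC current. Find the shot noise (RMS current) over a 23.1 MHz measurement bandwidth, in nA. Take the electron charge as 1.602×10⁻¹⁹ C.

52.8 nA

I_n = √(2qI·B)
2qI·B = 2 × 1.602×10⁻¹⁹ × 3.77×10⁻⁴ × 2.31×10⁷ = 2.79×10⁻¹⁵ A²
I_n = √(2.79×10⁻¹⁵) = 5.28×10⁻⁸ A = 52.8 nA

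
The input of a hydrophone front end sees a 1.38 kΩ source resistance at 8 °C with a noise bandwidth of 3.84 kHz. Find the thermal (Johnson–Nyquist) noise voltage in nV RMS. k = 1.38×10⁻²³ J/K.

T = 8 °C + 273.15 = 281.15 K
V_n = √(4kTRB)
4kTRB = 4 × 1.38×10⁻²³ × 281.15 × 1.38×10³ × 3.84×10³ = 8.22×10⁻¹⁴ V²
V_n = √(8.22×10⁻¹⁴) = 2.87×10⁻⁷ V = 287 nV

287 nV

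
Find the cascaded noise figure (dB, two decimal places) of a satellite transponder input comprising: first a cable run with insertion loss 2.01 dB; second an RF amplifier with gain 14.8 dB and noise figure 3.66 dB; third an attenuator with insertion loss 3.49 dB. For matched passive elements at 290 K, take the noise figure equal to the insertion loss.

5.75 dB

Convert to linear (a loss of L dB is a gain of −L dB): F_i = 10^(NF_i/10), G_i = 10^(G_i,dB/10)
  Stage 1: F_1 = 10^(2.01/10) = 1.589, G_1 = 10^(−2.01/10) = 0.6295
  Stage 2: F_2 = 10^(3.66/10) = 2.323, G_2 = 10^(14.8/10) = 30.20
  Stage 3: F_3 = 10^(3.49/10) = 2.234, G_3 = 10^(−3.49/10) = 0.4477
Friis cascade:
  F = 1.589 + (2.323 − 1)/0.6295 + (2.234 − 1)/19.01 = 3.755
NF = 10 log₁₀(3.755) = 5.75 dB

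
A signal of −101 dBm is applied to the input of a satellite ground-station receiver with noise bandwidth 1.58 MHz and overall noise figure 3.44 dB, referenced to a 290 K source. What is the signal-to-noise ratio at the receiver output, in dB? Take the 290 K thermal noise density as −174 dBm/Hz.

7.6 dB

Noise floor: N = −174 + 10 log₁₀(B) + NF
10 log₁₀(1.58×10⁶) = 61.99 dB
N = −174 + 61.99 + 3.44 = −108.57 dBm
SNR = P_sig − N = −101 − (−108.57) = 7.57 dB → 7.6 dB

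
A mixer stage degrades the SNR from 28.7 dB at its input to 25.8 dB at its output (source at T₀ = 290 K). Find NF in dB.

2.9 dB

NF (dB) = SNR_in(dB) − SNR_out(dB) when the source is at T₀
NF = 28.7 − 25.8 = 2.9 dB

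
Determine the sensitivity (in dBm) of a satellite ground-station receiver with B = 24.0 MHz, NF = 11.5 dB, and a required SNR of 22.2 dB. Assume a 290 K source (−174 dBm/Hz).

Sensitivity = −174 + 10 log₁₀(B) + NF + SNR_min
= −174 + 73.8 + 11.5 + 22.2
= −66.5 dBm → −66.5 dBm

−66.5 dBm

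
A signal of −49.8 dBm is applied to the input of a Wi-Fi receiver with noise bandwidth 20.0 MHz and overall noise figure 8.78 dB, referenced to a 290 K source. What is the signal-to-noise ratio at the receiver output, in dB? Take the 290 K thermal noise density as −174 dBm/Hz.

Noise floor: N = −174 + 10 log₁₀(B) + NF
10 log₁₀(2.00×10⁷) = 73.01 dB
N = −174 + 73.01 + 8.78 = −92.21 dBm
SNR = P_sig − N = −49.8 − (−92.21) = 42.41 dB → 42.4 dB

42.4 dB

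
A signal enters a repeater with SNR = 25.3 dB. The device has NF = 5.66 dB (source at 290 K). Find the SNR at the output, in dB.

19.64 dB

By definition F = SNR_in/SNR_out, so in dB: SNR_out = SNR_in − NF
SNR_out = 25.3 − 5.66 = 19.64 dB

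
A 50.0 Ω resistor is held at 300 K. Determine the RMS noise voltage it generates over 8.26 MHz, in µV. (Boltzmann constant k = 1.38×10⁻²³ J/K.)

2.62 µV

V_n = √(4kTRB)
4kTRB = 4 × 1.38×10⁻²³ × 300 × 5.00×10¹ × 8.26×10⁶ = 6.84×10⁻¹² V²
V_n = √(6.84×10⁻¹²) = 2.62×10⁻⁶ V = 2.62 µV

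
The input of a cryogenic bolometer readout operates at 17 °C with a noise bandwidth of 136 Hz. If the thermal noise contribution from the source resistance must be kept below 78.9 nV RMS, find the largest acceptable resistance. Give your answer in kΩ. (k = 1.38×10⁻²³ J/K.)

2.86 kΩ

T = 17 °C + 273.15 = 290.15 K
Johnson–Nyquist: V_n = √(4kTRB) ⇒ R = V_n² / (4kTB)
4kTB = 4 × 1.38×10⁻²³ × 290.15 × 1.36×10² = 2.18×10⁻¹⁸
R = (7.89×10⁻⁸)² / 2.18×10⁻¹⁸ = 2.86×10³ Ω = 2.86 kΩ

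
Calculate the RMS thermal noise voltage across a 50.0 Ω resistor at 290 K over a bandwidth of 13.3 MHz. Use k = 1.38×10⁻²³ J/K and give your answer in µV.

3.26 µV

V_n = √(4kTRB)
4kTRB = 4 × 1.38×10⁻²³ × 290 × 5.00×10¹ × 1.33×10⁷ = 1.06×10⁻¹¹ V²
V_n = √(1.06×10⁻¹¹) = 3.26×10⁻⁶ V = 3.26 µV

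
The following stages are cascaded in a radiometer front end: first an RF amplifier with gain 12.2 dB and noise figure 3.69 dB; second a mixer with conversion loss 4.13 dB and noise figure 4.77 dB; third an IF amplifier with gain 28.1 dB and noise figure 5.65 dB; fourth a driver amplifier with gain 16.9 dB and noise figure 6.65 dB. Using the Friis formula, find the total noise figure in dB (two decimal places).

4.59 dB

Convert to linear (a loss of L dB is a gain of −L dB): F_i = 10^(NF_i/10), G_i = 10^(G_i,dB/10)
  Stage 1: F_1 = 10^(3.69/10) = 2.339, G_1 = 10^(12.2/10) = 16.60
  Stage 2: F_2 = 10^(4.77/10) = 2.999, G_2 = 10^(−4.13/10) = 0.3864
  Stage 3: F_3 = 10^(5.65/10) = 3.673, G_3 = 10^(28.1/10) = 645.7
  Stage 4: F_4 = 10^(6.65/10) = 4.624, G_4 = 10^(16.9/10) = 48.98
Friis cascade:
  F = 2.339 + (2.999 − 1)/16.60 + (3.673 − 1)/6.412 + (4.624 − 1)/4140 = 2.877
NF = 10 log₁₀(2.877) = 4.59 dB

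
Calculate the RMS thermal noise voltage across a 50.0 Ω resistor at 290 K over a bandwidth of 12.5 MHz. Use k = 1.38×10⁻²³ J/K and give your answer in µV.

3.16 µV

V_n = √(4kTRB)
4kTRB = 4 × 1.38×10⁻²³ × 290 × 5.00×10¹ × 1.25×10⁷ = 1.00×10⁻¹¹ V²
V_n = √(1.00×10⁻¹¹) = 3.16×10⁻⁶ V = 3.16 µV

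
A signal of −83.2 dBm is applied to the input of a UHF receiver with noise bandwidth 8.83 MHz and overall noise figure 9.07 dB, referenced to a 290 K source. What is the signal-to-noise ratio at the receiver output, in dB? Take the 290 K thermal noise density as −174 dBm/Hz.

12.3 dB

Noise floor: N = −174 + 10 log₁₀(B) + NF
10 log₁₀(8.83×10⁶) = 69.46 dB
N = −174 + 69.46 + 9.07 = −95.47 dBm
SNR = P_sig − N = −83.2 − (−95.47) = 12.27 dB → 12.3 dB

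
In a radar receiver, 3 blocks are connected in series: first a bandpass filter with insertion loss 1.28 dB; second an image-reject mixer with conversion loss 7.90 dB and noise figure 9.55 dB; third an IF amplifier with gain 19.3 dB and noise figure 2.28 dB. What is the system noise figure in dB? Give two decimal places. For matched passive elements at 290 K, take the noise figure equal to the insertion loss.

12.51 dB

Convert to linear (a loss of L dB is a gain of −L dB): F_i = 10^(NF_i/10), G_i = 10^(G_i,dB/10)
  Stage 1: F_1 = 10^(1.28/10) = 1.343, G_1 = 10^(−1.28/10) = 0.7447
  Stage 2: F_2 = 10^(9.55/10) = 9.016, G_2 = 10^(−7.90/10) = 0.1622
  Stage 3: F_3 = 10^(2.28/10) = 1.690, G_3 = 10^(19.3/10) = 85.11
Friis cascade:
  F = 1.343 + (9.016 − 1)/0.7447 + (1.690 − 1)/0.1208 = 17.82
NF = 10 log₁₀(17.82) = 12.51 dB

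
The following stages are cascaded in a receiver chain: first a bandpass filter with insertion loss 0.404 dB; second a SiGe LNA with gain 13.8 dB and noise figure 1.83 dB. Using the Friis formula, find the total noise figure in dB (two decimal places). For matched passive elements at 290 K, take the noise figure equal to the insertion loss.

2.23 dB

Convert to linear (a loss of L dB is a gain of −L dB): F_i = 10^(NF_i/10), G_i = 10^(G_i,dB/10)
  Stage 1: F_1 = 10^(0.404/10) = 1.097, G_1 = 10^(−0.404/10) = 0.9112
  Stage 2: F_2 = 10^(1.83/10) = 1.524, G_2 = 10^(13.8/10) = 23.99
Friis cascade:
  F = 1.097 + (1.524 − 1)/0.9112 = 1.673
NF = 10 log₁₀(1.673) = 2.23 dB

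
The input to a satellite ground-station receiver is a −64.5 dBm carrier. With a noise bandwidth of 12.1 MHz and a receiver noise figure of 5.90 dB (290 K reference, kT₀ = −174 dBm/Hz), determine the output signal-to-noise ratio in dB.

Noise floor: N = −174 + 10 log₁₀(B) + NF
10 log₁₀(1.21×10⁷) = 70.83 dB
N = −174 + 70.83 + 5.90 = −97.27 dBm
SNR = P_sig − N = −64.5 − (−97.27) = 32.77 dB → 32.8 dB

32.8 dB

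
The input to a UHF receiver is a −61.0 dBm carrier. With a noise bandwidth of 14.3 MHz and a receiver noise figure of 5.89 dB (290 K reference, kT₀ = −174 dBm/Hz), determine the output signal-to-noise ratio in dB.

Noise floor: N = −174 + 10 log₁₀(B) + NF
10 log₁₀(1.43×10⁷) = 71.55 dB
N = −174 + 71.55 + 5.89 = −96.56 dBm
SNR = P_sig − N = −61.0 − (−96.56) = 35.56 dB → 35.6 dB

35.6 dB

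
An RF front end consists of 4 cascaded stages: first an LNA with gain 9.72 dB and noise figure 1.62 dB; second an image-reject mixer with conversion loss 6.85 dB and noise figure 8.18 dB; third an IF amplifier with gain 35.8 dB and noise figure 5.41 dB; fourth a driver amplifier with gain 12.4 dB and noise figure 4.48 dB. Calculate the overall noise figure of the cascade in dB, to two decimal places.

5.22 dB

Convert to linear (a loss of L dB is a gain of −L dB): F_i = 10^(NF_i/10), G_i = 10^(G_i,dB/10)
  Stage 1: F_1 = 10^(1.62/10) = 1.452, G_1 = 10^(9.72/10) = 9.376
  Stage 2: F_2 = 10^(8.18/10) = 6.577, G_2 = 10^(−6.85/10) = 0.2065
  Stage 3: F_3 = 10^(5.41/10) = 3.475, G_3 = 10^(35.8/10) = 3802
  Stage 4: F_4 = 10^(4.48/10) = 2.805, G_4 = 10^(12.4/10) = 17.38
Friis cascade:
  F = 1.452 + (6.577 − 1)/9.376 + (3.475 − 1)/1.936 + (2.805 − 1)/7362 = 3.325
NF = 10 log₁₀(3.325) = 5.22 dB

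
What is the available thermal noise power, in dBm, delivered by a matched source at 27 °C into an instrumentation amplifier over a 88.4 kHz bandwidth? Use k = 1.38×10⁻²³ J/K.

T = 27 °C + 273.15 = 300.15 K
P_n = kTB = 1.38×10⁻²³ × 300.15 × 8.84×10⁴ = 3.66×10⁻¹⁶ W
In dBm: 10 log₁₀(3.66×10⁻¹⁶ / 10⁻³) = −124.4 dBm

−124.4 dBm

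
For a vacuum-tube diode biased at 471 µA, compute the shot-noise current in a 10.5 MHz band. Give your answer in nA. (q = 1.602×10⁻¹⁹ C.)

39.8 nA

I_n = √(2qI·B)
2qI·B = 2 × 1.602×10⁻¹⁹ × 4.71×10⁻⁴ × 1.05×10⁷ = 1.58×10⁻¹⁵ A²
I_n = √(1.58×10⁻¹⁵) = 3.98×10⁻⁸ A = 39.8 nA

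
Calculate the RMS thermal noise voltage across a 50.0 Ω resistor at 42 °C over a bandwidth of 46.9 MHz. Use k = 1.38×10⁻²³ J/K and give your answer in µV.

6.39 µV

T = 42 °C + 273.15 = 315.15 K
V_n = √(4kTRB)
4kTRB = 4 × 1.38×10⁻²³ × 315.15 × 5.00×10¹ × 4.69×10⁷ = 4.08×10⁻¹¹ V²
V_n = √(4.08×10⁻¹¹) = 6.39×10⁻⁶ V = 6.39 µV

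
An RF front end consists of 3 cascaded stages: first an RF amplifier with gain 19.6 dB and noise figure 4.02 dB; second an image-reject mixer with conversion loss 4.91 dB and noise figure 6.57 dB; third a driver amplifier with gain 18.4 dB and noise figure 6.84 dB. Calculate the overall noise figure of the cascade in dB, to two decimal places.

Convert to linear (a loss of L dB is a gain of −L dB): F_i = 10^(NF_i/10), G_i = 10^(G_i,dB/10)
  Stage 1: F_1 = 10^(4.02/10) = 2.523, G_1 = 10^(19.6/10) = 91.20
  Stage 2: F_2 = 10^(6.57/10) = 4.539, G_2 = 10^(−4.91/10) = 0.3228
  Stage 3: F_3 = 10^(6.84/10) = 4.831, G_3 = 10^(18.4/10) = 69.18
Friis cascade:
  F = 2.523 + (4.539 − 1)/91.20 + (4.831 − 1)/29.44 = 2.692
NF = 10 log₁₀(2.692) = 4.30 dB

4.30 dB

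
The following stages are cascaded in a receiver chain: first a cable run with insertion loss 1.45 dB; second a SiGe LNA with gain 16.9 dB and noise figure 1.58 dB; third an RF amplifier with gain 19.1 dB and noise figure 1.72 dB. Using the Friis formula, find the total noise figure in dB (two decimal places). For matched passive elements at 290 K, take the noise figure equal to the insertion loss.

Convert to linear (a loss of L dB is a gain of −L dB): F_i = 10^(NF_i/10), G_i = 10^(G_i,dB/10)
  Stage 1: F_1 = 10^(1.45/10) = 1.396, G_1 = 10^(−1.45/10) = 0.7161
  Stage 2: F_2 = 10^(1.58/10) = 1.439, G_2 = 10^(16.9/10) = 48.98
  Stage 3: F_3 = 10^(1.72/10) = 1.486, G_3 = 10^(19.1/10) = 81.28
Friis cascade:
  F = 1.396 + (1.439 − 1)/0.7161 + (1.486 − 1)/35.08 = 2.023
NF = 10 log₁₀(2.023) = 3.06 dB

3.06 dB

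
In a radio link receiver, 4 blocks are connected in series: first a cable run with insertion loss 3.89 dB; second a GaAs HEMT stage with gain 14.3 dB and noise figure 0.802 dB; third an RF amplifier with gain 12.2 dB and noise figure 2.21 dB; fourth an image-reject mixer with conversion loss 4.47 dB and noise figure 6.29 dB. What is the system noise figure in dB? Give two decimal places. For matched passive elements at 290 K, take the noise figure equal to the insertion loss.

Convert to linear (a loss of L dB is a gain of −L dB): F_i = 10^(NF_i/10), G_i = 10^(G_i,dB/10)
  Stage 1: F_1 = 10^(3.89/10) = 2.449, G_1 = 10^(−3.89/10) = 0.4083
  Stage 2: F_2 = 10^(0.802/10) = 1.203, G_2 = 10^(14.3/10) = 26.92
  Stage 3: F_3 = 10^(2.21/10) = 1.663, G_3 = 10^(12.2/10) = 16.60
  Stage 4: F_4 = 10^(6.29/10) = 4.256, G_4 = 10^(−4.47/10) = 0.3573
Friis cascade:
  F = 2.449 + (1.203 − 1)/0.4083 + (1.663 − 1)/10.99 + (4.256 − 1)/182.4 = 3.024
NF = 10 log₁₀(3.024) = 4.81 dB

4.81 dB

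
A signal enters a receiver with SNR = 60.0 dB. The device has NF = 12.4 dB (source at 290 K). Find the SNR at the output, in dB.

47.6 dB

By definition F = SNR_in/SNR_out, so in dB: SNR_out = SNR_in − NF
SNR_out = 60.0 − 12.4 = 47.6 dB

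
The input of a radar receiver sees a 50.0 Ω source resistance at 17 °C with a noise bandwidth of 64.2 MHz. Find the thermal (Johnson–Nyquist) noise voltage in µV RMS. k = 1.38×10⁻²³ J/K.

T = 17 °C + 273.15 = 290.15 K
V_n = √(4kTRB)
4kTRB = 4 × 1.38×10⁻²³ × 290.15 × 5.00×10¹ × 6.42×10⁷ = 5.14×10⁻¹¹ V²
V_n = √(5.14×10⁻¹¹) = 7.17×10⁻⁶ V = 7.17 µV

7.17 µV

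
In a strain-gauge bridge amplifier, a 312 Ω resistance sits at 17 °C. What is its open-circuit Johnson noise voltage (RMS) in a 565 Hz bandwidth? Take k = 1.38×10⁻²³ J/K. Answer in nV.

53.1 nV

T = 17 °C + 273.15 = 290.15 K
V_n = √(4kTRB)
4kTRB = 4 × 1.38×10⁻²³ × 290.15 × 3.12×10² × 5.65×10² = 2.82×10⁻¹⁵ V²
V_n = √(2.82×10⁻¹⁵) = 5.31×10⁻⁸ V = 53.1 nV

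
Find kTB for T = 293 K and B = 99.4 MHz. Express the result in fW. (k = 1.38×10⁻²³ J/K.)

402 fW

P_n = kTB = 1.38×10⁻²³ × 293 × 9.94×10⁷ = 4.02×10⁻¹³ W = 402 fW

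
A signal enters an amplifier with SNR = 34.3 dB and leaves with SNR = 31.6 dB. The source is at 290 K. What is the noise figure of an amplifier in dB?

2.7 dB

NF (dB) = SNR_in(dB) − SNR_out(dB) when the source is at T₀
NF = 34.3 − 31.6 = 2.7 dB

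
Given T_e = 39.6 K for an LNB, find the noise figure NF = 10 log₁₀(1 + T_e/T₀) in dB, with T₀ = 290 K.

0.556 dB

F = 1 + T_e/T₀ = 1 + 39.6/290 = 1.13655
NF = 10 log₁₀(1.13655) = 0.556 dB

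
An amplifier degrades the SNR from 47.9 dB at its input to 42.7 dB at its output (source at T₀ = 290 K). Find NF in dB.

NF (dB) = SNR_in(dB) − SNR_out(dB) when the source is at T₀
NF = 47.9 − 42.7 = 5.2 dB

5.2 dB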